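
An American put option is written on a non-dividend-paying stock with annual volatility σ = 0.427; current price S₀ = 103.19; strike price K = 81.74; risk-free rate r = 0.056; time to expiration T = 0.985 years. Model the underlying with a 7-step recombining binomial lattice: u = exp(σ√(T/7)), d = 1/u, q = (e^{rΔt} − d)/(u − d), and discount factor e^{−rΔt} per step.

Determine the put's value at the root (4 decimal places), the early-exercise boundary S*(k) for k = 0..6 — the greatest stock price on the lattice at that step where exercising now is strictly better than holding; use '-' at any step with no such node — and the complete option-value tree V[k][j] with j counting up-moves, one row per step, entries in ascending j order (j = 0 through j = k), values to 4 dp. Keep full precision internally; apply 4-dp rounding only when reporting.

price = 5.7379
boundary = - - - - 54.3731 46.3255 54.3731
tree:
5.7379
8.9061 2.4625
13.4430 4.2269 0.6264
19.6003 7.1146 1.2251 0.0000
27.3669 11.6611 2.3959 0.0000 0.0000
35.4145 18.3995 4.6856 0.0000 0.0000 0.0000
42.2709 27.3669 9.1636 0.0000 0.0000 0.0000 0.0000
48.1126 35.4145 17.9214 0.0000 0.0000 0.0000 0.0000 0.0000

params: Δt=0.14071 u=1.17372 d=0.85199 q=0.48463 e^(-rΔt)=0.99215
t_7 payoffs: 48.1126 35.4145 17.9214 0.0000 0.0000 0.0000 0.0000 0.0000
t_6: node(6,0) S=39.4691 payoff=42.2709 vs cont=41.6294 → 42.2709 [stop]  node(6,1) S=54.3731 payoff=27.3669 vs cont=26.7254 → 27.3669 [stop]  node(6,2) S=74.9050 payoff=6.8350 vs cont=9.1636 → 9.1636 [wait]  node(6,3) S=103.1900 payoff=0.0000 vs cont=0.0000 → 0.0000 [wait]  node(6,4) S=142.1558 payoff=0.0000 vs cont=0.0000 → 0.0000 [wait]  node(6,5) S=195.8355 payoff=0.0000 vs cont=0.0000 → 0.0000 [wait]  node(6,6) S=269.7854 payoff=0.0000 vs cont=0.0000 → 0.0000 [wait]  ⇒ S*(6)=54.3731
t_5: node(5,0) S=46.3255 payoff=35.4145 vs cont=34.7729 → 35.4145 [stop]  node(5,1) S=63.8186 payoff=17.9214 vs cont=18.3995 → 18.3995 [wait]  node(5,2) S=87.9173 payoff=0.0000 vs cont=4.6856 → 4.6856 [wait]  node(5,3) S=121.1159 payoff=0.0000 vs cont=0.0000 → 0.0000 [wait]  node(5,4) S=166.8507 payoff=0.0000 vs cont=0.0000 → 0.0000 [wait]  node(5,5) S=229.8556 payoff=0.0000 vs cont=0.0000 → 0.0000 [wait]  ⇒ S*(5)=46.3255
t_4: node(4,0) S=54.3731 payoff=27.3669 vs cont=26.9552 → 27.3669 [stop]  node(4,1) S=74.9050 payoff=6.8350 vs cont=11.6611 → 11.6611 [wait]  node(4,2) S=103.1900 payoff=0.0000 vs cont=2.3959 → 2.3959 [wait]  node(4,3) S=142.1558 payoff=0.0000 vs cont=0.0000 → 0.0000 [wait]  node(4,4) S=195.8355 payoff=0.0000 vs cont=0.0000 → 0.0000 [wait]  ⇒ S*(4)=54.3731
t_3: node(3,0) S=63.8186 payoff=17.9214 vs cont=19.6003 → 19.6003 [wait]  node(3,1) S=87.9173 payoff=0.0000 vs cont=7.1146 → 7.1146 [wait]  node(3,2) S=121.1159 payoff=0.0000 vs cont=1.2251 → 1.2251 [wait]  node(3,3) S=166.8507 payoff=0.0000 vs cont=0.0000 → 0.0000 [wait]  ⇒ S*(3)=-
t_2: node(2,0) S=74.9050 payoff=6.8350 vs cont=13.4430 → 13.4430 [wait]  node(2,1) S=103.1900 payoff=0.0000 vs cont=4.2269 → 4.2269 [wait]  node(2,2) S=142.1558 payoff=0.0000 vs cont=0.6264 → 0.6264 [wait]  ⇒ S*(2)=-
t_1: node(1,0) S=87.9173 payoff=0.0000 vs cont=8.9061 → 8.9061 [wait]  node(1,1) S=121.1159 payoff=0.0000 vs cont=2.4625 → 2.4625 [wait]  ⇒ S*(1)=-
t_0: node(0,0) S=103.1900 payoff=0.0000 vs cont=5.7379 → 5.7379 [wait]  ⇒ S*(0)=-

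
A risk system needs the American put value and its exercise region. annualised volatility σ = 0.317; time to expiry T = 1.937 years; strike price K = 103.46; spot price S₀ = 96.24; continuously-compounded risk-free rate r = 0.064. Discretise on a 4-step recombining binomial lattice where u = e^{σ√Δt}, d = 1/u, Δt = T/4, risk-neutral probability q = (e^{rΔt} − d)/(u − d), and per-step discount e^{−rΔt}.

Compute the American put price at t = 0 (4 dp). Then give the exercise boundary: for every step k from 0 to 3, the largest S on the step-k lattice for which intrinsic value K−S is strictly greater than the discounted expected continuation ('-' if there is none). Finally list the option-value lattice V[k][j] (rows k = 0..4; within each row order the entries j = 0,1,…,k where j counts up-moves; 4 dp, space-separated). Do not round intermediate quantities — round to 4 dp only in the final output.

Δt=0.48425, u=1.24682, d=0.80204, q=0.51585, disc=e^(-rΔt)=0.96948
k=4 terminal: V=max(K-S,0) → 63.6361 41.5515 7.2200 0.0000 0.0000
k=3: j=0 S=49.6532 intr=53.8068 cont=50.6496 V=53.8068[EX]; j=1 S=77.1885 intr=26.2715 cont=23.1142 V=26.2715[EX]; j=2 S=119.9937 intr=0.0000 cont=3.3889 V=3.3889[hold]; j=3 S=186.5366 intr=0.0000 cont=0.0000 V=0.0000[hold]  S*(3)=77.1885
k=2: j=0 S=61.9085 intr=41.5515 cont=38.3943 V=41.5515[EX]; j=1 S=96.2400 intr=7.2200 cont=14.0261 V=14.0261[hold]; j=2 S=149.6102 intr=0.0000 cont=1.5907 V=1.5907[hold]  S*(2)=61.9085
k=1: j=0 S=77.1885 intr=26.2715 cont=26.5180 V=26.5180[hold]; j=1 S=119.9937 intr=0.0000 cont=7.3791 V=7.3791[hold]  S*(1)=-
k=0: j=0 S=96.2400 intr=7.2200 cont=16.1373 V=16.1373[hold]  S*(0)=-

price = 16.1373
boundary = - - 61.9085 77.1885
tree:
16.1373
26.5180 7.3791
41.5515 14.0261 1.5907
53.8068 26.2715 3.3889 0.0000
63.6361 41.5515 7.2200 0.0000 0.0000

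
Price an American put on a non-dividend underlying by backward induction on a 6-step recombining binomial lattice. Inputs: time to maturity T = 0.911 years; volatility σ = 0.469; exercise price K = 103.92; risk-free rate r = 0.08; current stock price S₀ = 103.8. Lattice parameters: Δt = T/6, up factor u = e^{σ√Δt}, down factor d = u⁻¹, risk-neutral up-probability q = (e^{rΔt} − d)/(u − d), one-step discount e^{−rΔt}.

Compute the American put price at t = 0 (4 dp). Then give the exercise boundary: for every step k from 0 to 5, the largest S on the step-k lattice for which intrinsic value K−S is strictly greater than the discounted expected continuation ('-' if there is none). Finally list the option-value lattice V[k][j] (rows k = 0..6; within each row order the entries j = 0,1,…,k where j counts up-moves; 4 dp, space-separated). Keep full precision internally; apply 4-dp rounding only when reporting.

Δt=0.15183, u=1.20051, d=0.83298, q=0.48769, disc=e^(-rΔt)=0.98793
k=6 terminal: V=max(K-S,0) → 69.2468 53.9478 31.8983 0.1200 0.0000 0.0000 0.0000
k=5: j=0 S=41.6257 intr=62.2943 cont=61.0396 V=62.2943[EX]; j=1 S=59.9924 intr=43.9276 cont=42.6730 V=43.9276[EX]; j=2 S=86.4630 intr=17.4570 cont=16.2024 V=17.4570[EX]; j=3 S=124.6133 intr=0.0000 cont=0.0607 V=0.0607[hold]; j=4 S=179.5969 intr=0.0000 cont=0.0000 V=0.0000[hold]; j=5 S=258.8410 intr=0.0000 cont=0.0000 V=0.0000[hold]  S*(5)=86.4630
k=4: j=0 S=49.9722 intr=53.9478 cont=52.6931 V=53.9478[EX]; j=1 S=72.0217 intr=31.8983 cont=30.6437 V=31.8983[EX]; j=2 S=103.8000 intr=0.1200 cont=8.8647 V=8.8647[hold]; j=3 S=149.6000 intr=0.0000 cont=0.0307 V=0.0307[hold]; j=4 S=215.6085 intr=0.0000 cont=0.0000 V=0.0000[hold]  S*(4)=72.0217
k=3: j=0 S=59.9924 intr=43.9276 cont=42.6730 V=43.9276[EX]; j=1 S=86.4630 intr=17.4570 cont=20.4156 V=20.4156[hold]; j=2 S=124.6133 intr=0.0000 cont=4.5015 V=4.5015[hold]; j=3 S=179.5969 intr=0.0000 cont=0.0156 V=0.0156[hold]  S*(3)=59.9924
k=2: j=0 S=72.0217 intr=31.8983 cont=32.0691 V=32.0691[hold]; j=1 S=103.8000 intr=0.1200 cont=12.5016 V=12.5016[hold]; j=2 S=149.6000 intr=0.0000 cont=2.2858 V=2.2858[hold]  S*(2)=-
k=1: j=0 S=86.4630 intr=17.4570 cont=22.2543 V=22.2543[hold]; j=1 S=124.6133 intr=0.0000 cont=7.4287 V=7.4287[hold]  S*(1)=-
k=0: j=0 S=103.8000 intr=0.1200 cont=14.8426 V=14.8426[hold]  S*(0)=-

price = 14.8426
boundary = - - - 59.9924 72.0217 86.4630
tree:
14.8426
22.2543 7.4287
32.0691 12.5016 2.2858
43.9276 20.4156 4.5015 0.0156
53.9478 31.8983 8.8647 0.0307 0.0000
62.2943 43.9276 17.4570 0.0607 0.0000 0.0000
69.2468 53.9478 31.8983 0.1200 0.0000 0.0000 0.0000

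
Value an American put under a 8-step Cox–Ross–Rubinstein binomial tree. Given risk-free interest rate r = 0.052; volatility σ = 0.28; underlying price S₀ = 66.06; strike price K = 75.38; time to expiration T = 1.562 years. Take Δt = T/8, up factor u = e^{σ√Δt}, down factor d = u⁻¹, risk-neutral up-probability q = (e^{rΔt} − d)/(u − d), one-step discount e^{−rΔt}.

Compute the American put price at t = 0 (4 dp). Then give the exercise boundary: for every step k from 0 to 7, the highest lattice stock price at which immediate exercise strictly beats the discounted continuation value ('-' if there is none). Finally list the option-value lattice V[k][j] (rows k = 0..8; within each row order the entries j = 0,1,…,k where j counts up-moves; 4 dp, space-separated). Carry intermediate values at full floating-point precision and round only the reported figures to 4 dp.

price = 12.6664
boundary = - - 51.5791 45.5765 51.5791 58.3722 51.5791 58.3722
tree:
12.6664
17.6371 8.1485
23.8009 12.0736 4.5439
29.8035 17.2880 7.3100 1.9798
35.1075 23.8009 11.3823 3.5473 0.5149
39.7943 29.8035 17.0078 6.2104 1.0620 0.0000
43.9356 35.1075 23.8009 10.5278 2.1906 0.0000 0.0000
47.5950 39.7943 29.8035 17.0078 4.5184 0.0000 0.0000 0.0000
50.8285 43.9356 35.1075 23.8009 9.3200 0.0000 0.0000 0.0000 0.0000

Δt=0.19525, u=1.13170, d=0.88362, q=0.51024, disc=e^(-rΔt)=0.98990
k=8 terminal: V=max(K-S,0) → 50.8285 43.9356 35.1075 23.8009 9.3200 0.0000 0.0000 0.0000 0.0000
k=7: j=0 S=27.7850 intr=47.5950 cont=46.8335 V=47.5950[EX]; j=1 S=35.5857 intr=39.7943 cont=39.0328 V=39.7943[EX]; j=2 S=45.5765 intr=29.8035 cont=29.0421 V=29.8035[EX]; j=3 S=58.3722 intr=17.0078 cont=16.2464 V=17.0078[EX]; j=4 S=74.7603 intr=0.6197 cont=4.5184 V=4.5184[hold]; j=5 S=95.7495 intr=0.0000 cont=0.0000 V=0.0000[hold]; j=6 S=122.6314 intr=0.0000 cont=0.0000 V=0.0000[hold]; j=7 S=157.0604 intr=0.0000 cont=0.0000 V=0.0000[hold]  S*(7)=58.3722
k=6: j=0 S=31.4444 intr=43.9356 cont=43.1742 V=43.9356[EX]; j=1 S=40.2725 intr=35.1075 cont=34.3461 V=35.1075[EX]; j=2 S=51.5791 intr=23.8009 cont=23.0395 V=23.8009[EX]; j=3 S=66.0600 intr=9.3200 cont=10.5278 V=10.5278[hold]; j=4 S=84.6065 intr=0.0000 cont=2.1906 V=2.1906[hold]; j=5 S=108.3600 intr=0.0000 cont=0.0000 V=0.0000[hold]; j=6 S=138.7823 intr=0.0000 cont=0.0000 V=0.0000[hold]  S*(6)=51.5791
k=5: j=0 S=35.5857 intr=39.7943 cont=39.0328 V=39.7943[EX]; j=1 S=45.5765 intr=29.8035 cont=29.0421 V=29.8035[EX]; j=2 S=58.3722 intr=17.0078 cont=16.8564 V=17.0078[EX]; j=3 S=74.7603 intr=0.6197 cont=6.2104 V=6.2104[hold]; j=4 S=95.7495 intr=0.0000 cont=1.0620 V=1.0620[hold]; j=5 S=122.6314 intr=0.0000 cont=0.0000 V=0.0000[hold]  S*(5)=58.3722
k=4: j=0 S=40.2725 intr=35.1075 cont=34.3461 V=35.1075[EX]; j=1 S=51.5791 intr=23.8009 cont=23.0395 V=23.8009[EX]; j=2 S=66.0600 intr=9.3200 cont=11.3823 V=11.3823[hold]; j=3 S=84.6065 intr=0.0000 cont=3.5473 V=3.5473[hold]; j=4 S=108.3600 intr=0.0000 cont=0.5149 V=0.5149[hold]  S*(4)=51.5791
k=3: j=0 S=45.5765 intr=29.8035 cont=29.0421 V=29.8035[EX]; j=1 S=58.3722 intr=17.0078 cont=17.2880 V=17.2880[hold]; j=2 S=74.7603 intr=0.6197 cont=7.3100 V=7.3100[hold]; j=3 S=95.7495 intr=0.0000 cont=1.9798 V=1.9798[hold]  S*(3)=45.5765
k=2: j=0 S=51.5791 intr=23.8009 cont=23.1810 V=23.8009[EX]; j=1 S=66.0600 intr=9.3200 cont=12.0736 V=12.0736[hold]; j=2 S=84.6065 intr=0.0000 cont=4.5439 V=4.5439[hold]  S*(2)=51.5791
k=1: j=0 S=58.3722 intr=17.0078 cont=17.6371 V=17.6371[hold]; j=1 S=74.7603 intr=0.6197 cont=8.1485 V=8.1485[hold]  S*(1)=-
k=0: j=0 S=66.0600 intr=9.3200 cont=12.6664 V=12.6664[hold]  S*(0)=-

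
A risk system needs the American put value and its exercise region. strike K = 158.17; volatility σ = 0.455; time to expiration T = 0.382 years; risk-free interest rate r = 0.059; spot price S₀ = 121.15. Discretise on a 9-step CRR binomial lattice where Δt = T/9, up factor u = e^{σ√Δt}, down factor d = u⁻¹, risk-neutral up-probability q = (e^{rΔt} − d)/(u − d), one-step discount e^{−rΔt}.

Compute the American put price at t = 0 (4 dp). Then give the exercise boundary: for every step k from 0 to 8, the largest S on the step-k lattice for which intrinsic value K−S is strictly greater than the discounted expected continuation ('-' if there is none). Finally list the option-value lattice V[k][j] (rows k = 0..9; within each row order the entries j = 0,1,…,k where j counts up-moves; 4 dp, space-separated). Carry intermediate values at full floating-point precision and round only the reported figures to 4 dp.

Δt=0.04244  u=1.09827  d=0.91052  q=0.48994  discount=0.99750
step 9 (expiry): payoffs max(K−S,0) = 106.0590 95.3135 82.3522 66.7183 47.8605 25.1142 0.0000 0.0000 0.0000 0.0000
step 8: (k=8,j=0): S=57.2321, (K−S)⁺=100.9379, hold=100.5423 ⇒ V=100.9379 exercise | (k=8,j=1): S=69.0336, (K−S)⁺=89.1364, hold=88.7408 ⇒ V=89.1364 exercise | (k=8,j=2): S=83.2687, (K−S)⁺=74.9013, hold=74.5058 ⇒ V=74.9013 exercise | (k=8,j=3): S=100.4390, (K−S)⁺=57.7310, hold=57.3354 ⇒ V=57.7310 exercise | (k=8,j=4): S=121.1500, (K−S)⁺=37.0200, hold=36.6244 ⇒ V=37.0200 exercise | (k=8,j=5): S=146.1317, (K−S)⁺=12.0383, hold=12.7778 ⇒ V=12.7778 continue | (k=8,j=6): S=176.2647, (K−S)⁺=0.0000, hold=0.0000 ⇒ V=0.0000 continue | (k=8,j=7): S=212.6113, (K−S)⁺=0.0000, hold=0.0000 ⇒ V=0.0000 continue | (k=8,j=8): S=256.4527, (K−S)⁺=0.0000, hold=0.0000 ⇒ V=0.0000 continue  boundary S*=121.1500
step 7: (k=7,j=0): S=62.8565, (K−S)⁺=95.3135, hold=94.9179 ⇒ V=95.3135 exercise | (k=7,j=1): S=75.8178, (K−S)⁺=82.3522, hold=81.9566 ⇒ V=82.3522 exercise | (k=7,j=2): S=91.4517, (K−S)⁺=66.7183, hold=66.3227 ⇒ V=66.7183 exercise | (k=7,j=3): S=110.3095, (K−S)⁺=47.8605, hold=47.4649 ⇒ V=47.8605 exercise | (k=7,j=4): S=133.0558, (K−S)⁺=25.1142, hold=25.0800 ⇒ V=25.1142 exercise | (k=7,j=5): S=160.4925, (K−S)⁺=0.0000, hold=6.5012 ⇒ V=6.5012 continue | (k=7,j=6): S=193.5868, (K−S)⁺=0.0000, hold=0.0000 ⇒ V=0.0000 continue | (k=7,j=7): S=233.5053, (K−S)⁺=0.0000, hold=0.0000 ⇒ V=0.0000 continue  boundary S*=133.0558
step 6: (k=6,j=0): S=69.0336, (K−S)⁺=89.1364, hold=88.7408 ⇒ V=89.1364 exercise | (k=6,j=1): S=83.2687, (K−S)⁺=74.9013, hold=74.5058 ⇒ V=74.9013 exercise | (k=6,j=2): S=100.4390, (K−S)⁺=57.7310, hold=57.3354 ⇒ V=57.7310 exercise | (k=6,j=3): S=121.1500, (K−S)⁺=37.0200, hold=36.6244 ⇒ V=37.0200 exercise | (k=6,j=4): S=146.1317, (K−S)⁺=12.0383, hold=15.9550 ⇒ V=15.9550 continue | (k=6,j=5): S=176.2647, (K−S)⁺=0.0000, hold=3.3077 ⇒ V=3.3077 continue | (k=6,j=6): S=212.6113, (K−S)⁺=0.0000, hold=0.0000 ⇒ V=0.0000 continue  boundary S*=121.1500
step 5: (k=5,j=0): S=75.8178, (K−S)⁺=82.3522, hold=81.9566 ⇒ V=82.3522 exercise | (k=5,j=1): S=91.4517, (K−S)⁺=66.7183, hold=66.3227 ⇒ V=66.7183 exercise | (k=5,j=2): S=110.3095, (K−S)⁺=47.8605, hold=47.4649 ⇒ V=47.8605 exercise | (k=5,j=3): S=133.0558, (K−S)⁺=25.1142, hold=26.6327 ⇒ V=26.6327 continue | (k=5,j=4): S=160.4925, (K−S)⁺=0.0000, hold=9.7342 ⇒ V=9.7342 continue | (k=5,j=5): S=193.5868, (K−S)⁺=0.0000, hold=1.6829 ⇒ V=1.6829 continue  boundary S*=110.3095
step 4: (k=4,j=0): S=83.2687, (K−S)⁺=74.9013, hold=74.5058 ⇒ V=74.9013 exercise | (k=4,j=1): S=100.4390, (K−S)⁺=57.7310, hold=57.3354 ⇒ V=57.7310 exercise | (k=4,j=2): S=121.1500, (K−S)⁺=37.0200, hold=37.3665 ⇒ V=37.3665 continue | (k=4,j=3): S=146.1317, (K−S)⁺=12.0383, hold=18.3076 ⇒ V=18.3076 continue | (k=4,j=4): S=176.2647, (K−S)⁺=0.0000, hold=5.7751 ⇒ V=5.7751 continue  boundary S*=100.4390
step 3: (k=3,j=0): S=91.4517, (K−S)⁺=66.7183, hold=66.3227 ⇒ V=66.7183 exercise | (k=3,j=1): S=110.3095, (K−S)⁺=47.8605, hold=47.6342 ⇒ V=47.8605 exercise | (k=3,j=2): S=133.0558, (K−S)⁺=25.1142, hold=27.9587 ⇒ V=27.9587 continue | (k=3,j=3): S=160.4925, (K−S)⁺=0.0000, hold=12.1370 ⇒ V=12.1370 continue  boundary S*=110.3095
step 2: (k=2,j=0): S=100.4390, (K−S)⁺=57.7310, hold=57.3354 ⇒ V=57.7310 exercise | (k=2,j=1): S=121.1500, (K−S)⁺=37.0200, hold=38.0146 ⇒ V=38.0146 continue | (k=2,j=2): S=146.1317, (K−S)⁺=12.0383, hold=20.1566 ⇒ V=20.1566 continue  boundary S*=100.4390
step 1: (k=1,j=0): S=110.3095, (K−S)⁺=47.8605, hold=47.9510 ⇒ V=47.9510 continue | (k=1,j=1): S=133.0558, (K−S)⁺=25.1142, hold=29.1921 ⇒ V=29.1921 continue  boundary S*=-
step 0: (k=0,j=0): S=121.1500, (K−S)⁺=37.0200, hold=38.6634 ⇒ V=38.6634 continue  boundary S*=-

price = 38.6634
boundary = - - 100.4390 110.3095 100.4390 110.3095 121.1500 133.0558 121.1500
tree:
38.6634
47.9510 29.1921
57.7310 38.0146 20.1566
66.7183 47.8605 27.9587 12.1370
74.9013 57.7310 37.3665 18.3076 5.7751
82.3522 66.7183 47.8605 26.6327 9.7342 1.6829
89.1364 74.9013 57.7310 37.0200 15.9550 3.3077 0.0000
95.3135 82.3522 66.7183 47.8605 25.1142 6.5012 0.0000 0.0000
100.9379 89.1364 74.9013 57.7310 37.0200 12.7778 0.0000 0.0000 0.0000
106.0590 95.3135 82.3522 66.7183 47.8605 25.1142 0.0000 0.0000 0.0000 0.0000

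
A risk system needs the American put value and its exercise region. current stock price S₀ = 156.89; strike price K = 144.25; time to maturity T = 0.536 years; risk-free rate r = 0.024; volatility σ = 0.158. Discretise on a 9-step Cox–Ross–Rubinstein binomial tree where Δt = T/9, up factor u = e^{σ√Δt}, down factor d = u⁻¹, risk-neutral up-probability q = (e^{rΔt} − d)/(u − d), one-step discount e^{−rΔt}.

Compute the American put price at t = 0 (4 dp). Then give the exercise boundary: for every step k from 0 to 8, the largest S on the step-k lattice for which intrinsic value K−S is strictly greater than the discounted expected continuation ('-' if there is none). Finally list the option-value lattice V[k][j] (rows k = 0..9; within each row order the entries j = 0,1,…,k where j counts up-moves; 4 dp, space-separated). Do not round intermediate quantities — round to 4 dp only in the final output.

Δt=0.05956, u=1.03931, d=0.96218, q=0.50890, disc=e^(-rΔt)=0.99857
k=9 terminal: V=max(K-S,0) → 33.3621 24.4724 14.8701 4.4979 0.0000 0.0000 0.0000 0.0000 0.0000 0.0000
k=8: j=0 S=115.2471 intr=29.0029 cont=28.7969 V=29.0029[EX]; j=1 S=124.4862 intr=19.7638 cont=19.5578 V=19.7638[EX]; j=2 S=134.4660 intr=9.7840 cont=9.5779 V=9.7840[EX]; j=3 S=145.2459 intr=0.0000 cont=2.2058 V=2.2058[hold]; j=4 S=156.8900 intr=0.0000 cont=0.0000 V=0.0000[hold]; j=5 S=169.4676 intr=0.0000 cont=0.0000 V=0.0000[hold]; j=6 S=183.0535 intr=0.0000 cont=0.0000 V=0.0000[hold]; j=7 S=197.7285 intr=0.0000 cont=0.0000 V=0.0000[hold]; j=8 S=213.5800 intr=0.0000 cont=0.0000 V=0.0000[hold]  S*(8)=134.4660
k=7: j=0 S=119.7776 intr=24.4724 cont=24.2664 V=24.4724[EX]; j=1 S=129.3799 intr=14.8701 cont=14.6640 V=14.8701[EX]; j=2 S=139.7521 intr=4.4979 cont=5.9189 V=5.9189[hold]; j=3 S=150.9557 intr=0.0000 cont=1.0817 V=1.0817[hold]; j=4 S=163.0576 intr=0.0000 cont=0.0000 V=0.0000[hold]; j=5 S=176.1296 intr=0.0000 cont=0.0000 V=0.0000[hold]; j=6 S=190.2495 intr=0.0000 cont=0.0000 V=0.0000[hold]; j=7 S=205.5015 intr=0.0000 cont=0.0000 V=0.0000[hold]  S*(7)=129.3799
k=6: j=0 S=124.4862 intr=19.7638 cont=19.5578 V=19.7638[EX]; j=1 S=134.4660 intr=9.7840 cont=10.3000 V=10.3000[hold]; j=2 S=145.2459 intr=0.0000 cont=3.4523 V=3.4523[hold]; j=3 S=156.8900 intr=0.0000 cont=0.5305 V=0.5305[hold]; j=4 S=169.4676 intr=0.0000 cont=0.0000 V=0.0000[hold]; j=5 S=183.0535 intr=0.0000 cont=0.0000 V=0.0000[hold]; j=6 S=197.7285 intr=0.0000 cont=0.0000 V=0.0000[hold]  S*(6)=124.4862
k=5: j=0 S=129.3799 intr=14.8701 cont=14.9263 V=14.9263[hold]; j=1 S=139.7521 intr=4.4979 cont=6.8055 V=6.8055[hold]; j=2 S=150.9557 intr=0.0000 cont=1.9625 V=1.9625[hold]; j=3 S=163.0576 intr=0.0000 cont=0.2601 V=0.2601[hold]; j=4 S=176.1296 intr=0.0000 cont=0.0000 V=0.0000[hold]; j=5 S=190.2495 intr=0.0000 cont=0.0000 V=0.0000[hold]  S*(5)=-
k=4: j=0 S=134.4660 intr=9.7840 cont=10.7781 V=10.7781[hold]; j=1 S=145.2459 intr=0.0000 cont=4.3347 V=4.3347[hold]; j=2 S=156.8900 intr=0.0000 cont=1.0946 V=1.0946[hold]; j=3 S=169.4676 intr=0.0000 cont=0.1276 V=0.1276[hold]; j=4 S=183.0535 intr=0.0000 cont=0.0000 V=0.0000[hold]  S*(4)=-
k=3: j=0 S=139.7521 intr=4.4979 cont=7.4883 V=7.4883[hold]; j=1 S=150.9557 intr=0.0000 cont=2.6820 V=2.6820[hold]; j=2 S=163.0576 intr=0.0000 cont=0.6016 V=0.6016[hold]; j=3 S=176.1296 intr=0.0000 cont=0.0626 V=0.0626[hold]  S*(3)=-
k=2: j=0 S=145.2459 intr=0.0000 cont=5.0351 V=5.0351[hold]; j=1 S=156.8900 intr=0.0000 cont=1.6209 V=1.6209[hold]; j=2 S=169.4676 intr=0.0000 cont=0.3268 V=0.3268[hold]  S*(2)=-
k=1: j=0 S=150.9557 intr=0.0000 cont=3.2929 V=3.2929[hold]; j=1 S=163.0576 intr=0.0000 cont=0.9610 V=0.9610[hold]  S*(1)=-
k=0: j=0 S=156.8900 intr=0.0000 cont=2.1032 V=2.1032[hold]  S*(0)=-

price = 2.1032
boundary = - - - - - - 124.4862 129.3799 134.4660
tree:
2.1032
3.2929 0.9610
5.0351 1.6209 0.3268
7.4883 2.6820 0.6016 0.0626
10.7781 4.3347 1.0946 0.1276 0.0000
14.9263 6.8055 1.9625 0.2601 0.0000 0.0000
19.7638 10.3000 3.4523 0.5305 0.0000 0.0000 0.0000
24.4724 14.8701 5.9189 1.0817 0.0000 0.0000 0.0000 0.0000
29.0029 19.7638 9.7840 2.2058 0.0000 0.0000 0.0000 0.0000 0.0000
33.3621 24.4724 14.8701 4.4979 0.0000 0.0000 0.0000 0.0000 0.0000 0.0000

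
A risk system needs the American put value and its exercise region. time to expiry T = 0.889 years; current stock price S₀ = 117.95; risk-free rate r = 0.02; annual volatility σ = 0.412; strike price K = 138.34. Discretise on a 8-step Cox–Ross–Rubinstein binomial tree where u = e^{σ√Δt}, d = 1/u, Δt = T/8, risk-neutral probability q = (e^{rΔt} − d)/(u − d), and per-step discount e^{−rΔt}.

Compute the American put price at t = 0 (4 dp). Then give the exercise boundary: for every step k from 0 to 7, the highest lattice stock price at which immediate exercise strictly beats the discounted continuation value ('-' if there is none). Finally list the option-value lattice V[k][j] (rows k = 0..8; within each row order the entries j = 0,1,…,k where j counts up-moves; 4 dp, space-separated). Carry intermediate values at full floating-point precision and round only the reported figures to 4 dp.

Δt=0.11113, u=1.14722, d=0.87167, q=0.47379, disc=e^(-rΔt)=0.99778
k=8 terminal: V=max(K-S,0) → 99.0282 86.6011 70.2457 48.7201 20.3900 0.0000 0.0000 0.0000 0.0000
k=7: j=0 S=45.0993 intr=93.2407 cont=92.9336 V=93.2407[EX]; j=1 S=59.3559 intr=78.9841 cont=78.6770 V=78.9841[EX]; j=2 S=78.1191 intr=60.2209 cont=59.9137 V=60.2209[EX]; j=3 S=102.8137 intr=35.5263 cont=35.2192 V=35.5263[EX]; j=4 S=135.3146 intr=3.0254 cont=10.7055 V=10.7055[hold]; j=5 S=178.0896 intr=0.0000 cont=0.0000 V=0.0000[hold]; j=6 S=234.3862 intr=0.0000 cont=0.0000 V=0.0000[hold]; j=7 S=308.4791 intr=0.0000 cont=0.0000 V=0.0000[hold]  S*(7)=102.8137
k=6: j=0 S=51.7389 intr=86.6011 cont=86.2940 V=86.6011[EX]; j=1 S=68.0943 intr=70.2457 cont=69.9386 V=70.2457[EX]; j=2 S=89.6199 intr=48.7201 cont=48.4130 V=48.7201[EX]; j=3 S=117.9500 intr=20.3900 cont=23.7136 V=23.7136[hold]; j=4 S=155.2357 intr=0.0000 cont=5.6208 V=5.6208[hold]; j=5 S=204.3080 intr=0.0000 cont=0.0000 V=0.0000[hold]; j=6 S=268.8927 intr=0.0000 cont=0.0000 V=0.0000[hold]  S*(6)=89.6199
k=5: j=0 S=59.3559 intr=78.9841 cont=78.6770 V=78.9841[EX]; j=1 S=78.1191 intr=60.2209 cont=59.9137 V=60.2209[EX]; j=2 S=102.8137 intr=35.5263 cont=36.7904 V=36.7904[hold]; j=3 S=135.3146 intr=3.0254 cont=15.1078 V=15.1078[hold]; j=4 S=178.0896 intr=0.0000 cont=2.9511 V=2.9511[hold]; j=5 S=234.3862 intr=0.0000 cont=0.0000 V=0.0000[hold]  S*(5)=78.1191
k=4: j=0 S=68.0943 intr=70.2457 cont=69.9386 V=70.2457[EX]; j=1 S=89.6199 intr=48.7201 cont=49.0106 V=49.0106[hold]; j=2 S=117.9500 intr=20.3900 cont=26.4584 V=26.4584[hold]; j=3 S=155.2357 intr=0.0000 cont=9.3273 V=9.3273[hold]; j=4 S=204.3080 intr=0.0000 cont=1.5495 V=1.5495[hold]  S*(4)=68.0943
k=3: j=0 S=78.1191 intr=60.2209 cont=60.0511 V=60.2209[EX]; j=1 S=102.8137 intr=35.5263 cont=38.2405 V=38.2405[hold]; j=2 S=135.3146 intr=3.0254 cont=18.3011 V=18.3011[hold]; j=3 S=178.0896 intr=0.0000 cont=5.6297 V=5.6297[hold]  S*(3)=78.1191
k=2: j=0 S=89.6199 intr=48.7201 cont=49.6961 V=49.6961[hold]; j=1 S=117.9500 intr=20.3900 cont=28.7294 V=28.7294[hold]; j=2 S=155.2357 intr=0.0000 cont=12.2702 V=12.2702[hold]  S*(2)=-
k=1: j=0 S=102.8137 intr=35.5263 cont=39.6740 V=39.6740[hold]; j=1 S=135.3146 intr=3.0254 cont=20.8847 V=20.8847[hold]  S*(1)=-
k=0: j=0 S=117.9500 intr=20.3900 cont=30.7034 V=30.7034[hold]  S*(0)=-

price = 30.7034
boundary = - - - 78.1191 68.0943 78.1191 89.6199 102.8137
tree:
30.7034
39.6740 20.8847
49.6961 28.7294 12.2702
60.2209 38.2405 18.3011 5.6297
70.2457 49.0106 26.4584 9.3273 1.5495
78.9841 60.2209 36.7904 15.1078 2.9511 0.0000
86.6011 70.2457 48.7201 23.7136 5.6208 0.0000 0.0000
93.2407 78.9841 60.2209 35.5263 10.7055 0.0000 0.0000 0.0000
99.0282 86.6011 70.2457 48.7201 20.3900 0.0000 0.0000 0.0000 0.0000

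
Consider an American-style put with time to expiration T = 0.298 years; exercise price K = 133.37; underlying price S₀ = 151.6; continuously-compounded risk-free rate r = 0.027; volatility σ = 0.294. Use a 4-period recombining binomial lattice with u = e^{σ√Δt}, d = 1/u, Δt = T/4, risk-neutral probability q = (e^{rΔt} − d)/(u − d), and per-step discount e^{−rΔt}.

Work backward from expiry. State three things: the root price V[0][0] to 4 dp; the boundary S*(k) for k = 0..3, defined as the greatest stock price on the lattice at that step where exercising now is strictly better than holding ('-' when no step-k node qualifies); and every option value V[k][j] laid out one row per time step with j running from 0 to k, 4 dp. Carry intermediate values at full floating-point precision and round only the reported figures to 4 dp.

Δt=0.07450  u=1.08355  d=0.92289  q=0.49248  discount=0.99799
step 4 (expiry): payoffs max(K−S,0) = 23.3942 4.2486 0.0000 0.0000 0.0000
step 3: (k=3,j=0): S=119.1647, (K−S)⁺=14.2053, hold=13.9373 ⇒ V=14.2053 exercise | (k=3,j=1): S=139.9100, (K−S)⁺=0.0000, hold=2.1519 ⇒ V=2.1519 continue | (k=3,j=2): S=164.2668, (K−S)⁺=0.0000, hold=0.0000 ⇒ V=0.0000 continue | (k=3,j=3): S=192.8639, (K−S)⁺=0.0000, hold=0.0000 ⇒ V=0.0000 continue  boundary S*=119.1647
step 2: (k=2,j=0): S=129.1214, (K−S)⁺=4.2486, hold=8.2526 ⇒ V=8.2526 continue | (k=2,j=1): S=151.6000, (K−S)⁺=0.0000, hold=1.0900 ⇒ V=1.0900 continue | (k=2,j=2): S=177.9919, (K−S)⁺=0.0000, hold=0.0000 ⇒ V=0.0000 continue  boundary S*=-
step 1: (k=1,j=0): S=139.9100, (K−S)⁺=0.0000, hold=4.7157 ⇒ V=4.7157 continue | (k=1,j=1): S=164.2668, (K−S)⁺=0.0000, hold=0.5521 ⇒ V=0.5521 continue  boundary S*=-
step 0: (k=0,j=0): S=151.6000, (K−S)⁺=0.0000, hold=2.6598 ⇒ V=2.6598 continue  boundary S*=-

price = 2.6598
boundary = - - - 119.1647
tree:
2.6598
4.7157 0.5521
8.2526 1.0900 0.0000
14.2053 2.1519 0.0000 0.0000
23.3942 4.2486 0.0000 0.0000 0.0000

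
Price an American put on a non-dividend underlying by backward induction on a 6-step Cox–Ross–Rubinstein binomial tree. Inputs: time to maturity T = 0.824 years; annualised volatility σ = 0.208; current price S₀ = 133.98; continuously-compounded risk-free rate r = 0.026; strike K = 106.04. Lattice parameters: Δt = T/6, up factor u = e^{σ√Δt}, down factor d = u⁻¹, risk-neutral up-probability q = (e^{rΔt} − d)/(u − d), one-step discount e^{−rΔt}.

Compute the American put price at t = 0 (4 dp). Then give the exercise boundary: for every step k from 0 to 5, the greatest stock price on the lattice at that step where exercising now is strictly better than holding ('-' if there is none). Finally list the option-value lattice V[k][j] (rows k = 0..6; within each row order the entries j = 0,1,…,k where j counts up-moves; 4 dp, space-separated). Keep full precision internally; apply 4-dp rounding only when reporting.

price = 1.0038
boundary = - - - - - 91.1295
tree:
1.0038
1.8026 0.2245
3.1852 0.4542 0.0000
5.5102 0.9189 0.0000 0.0000
9.2588 1.8590 0.0000 0.0000 0.0000
14.9105 3.7608 0.0000 0.0000 0.0000 0.0000
21.6710 7.6082 0.0000 0.0000 0.0000 0.0000 0.0000

Δt=0.13733  u=1.08013  d=0.92581  q=0.50392  discount=0.99644
step 6 (expiry): payoffs max(K−S,0) = 21.6710 7.6082 0.0000 0.0000 0.0000 0.0000 0.0000
step 5: (k=5,j=0): S=91.1295, (K−S)⁺=14.9105, hold=14.5325 ⇒ V=14.9105 exercise | (k=5,j=1): S=106.3191, (K−S)⁺=0.0000, hold=3.7608 ⇒ V=3.7608 continue | (k=5,j=2): S=124.0406, (K−S)⁺=0.0000, hold=0.0000 ⇒ V=0.0000 continue | (k=5,j=3): S=144.7159, (K−S)⁺=0.0000, hold=0.0000 ⇒ V=0.0000 continue | (k=5,j=4): S=168.8373, (K−S)⁺=0.0000, hold=0.0000 ⇒ V=0.0000 continue | (k=5,j=5): S=196.9794, (K−S)⁺=0.0000, hold=0.0000 ⇒ V=0.0000 continue  boundary S*=91.1295
step 4: (k=4,j=0): S=98.4318, (K−S)⁺=7.6082, hold=9.2588 ⇒ V=9.2588 continue | (k=4,j=1): S=114.8385, (K−S)⁺=0.0000, hold=1.8590 ⇒ V=1.8590 continue | (k=4,j=2): S=133.9800, (K−S)⁺=0.0000, hold=0.0000 ⇒ V=0.0000 continue | (k=4,j=3): S=156.3120, (K−S)⁺=0.0000, hold=0.0000 ⇒ V=0.0000 continue | (k=4,j=4): S=182.3663, (K−S)⁺=0.0000, hold=0.0000 ⇒ V=0.0000 continue  boundary S*=-
step 3: (k=3,j=0): S=106.3191, (K−S)⁺=0.0000, hold=5.5102 ⇒ V=5.5102 continue | (k=3,j=1): S=124.0406, (K−S)⁺=0.0000, hold=0.9189 ⇒ V=0.9189 continue | (k=3,j=2): S=144.7159, (K−S)⁺=0.0000, hold=0.0000 ⇒ V=0.0000 continue | (k=3,j=3): S=168.8373, (K−S)⁺=0.0000, hold=0.0000 ⇒ V=0.0000 continue  boundary S*=-
step 2: (k=2,j=0): S=114.8385, (K−S)⁺=0.0000, hold=3.1852 ⇒ V=3.1852 continue | (k=2,j=1): S=133.9800, (K−S)⁺=0.0000, hold=0.4542 ⇒ V=0.4542 continue | (k=2,j=2): S=156.3120, (K−S)⁺=0.0000, hold=0.0000 ⇒ V=0.0000 continue  boundary S*=-
step 1: (k=1,j=0): S=124.0406, (K−S)⁺=0.0000, hold=1.8026 ⇒ V=1.8026 continue | (k=1,j=1): S=144.7159, (K−S)⁺=0.0000, hold=0.2245 ⇒ V=0.2245 continue  boundary S*=-
step 0: (k=0,j=0): S=133.9800, (K−S)⁺=0.0000, hold=1.0038 ⇒ V=1.0038 continue  boundary S*=-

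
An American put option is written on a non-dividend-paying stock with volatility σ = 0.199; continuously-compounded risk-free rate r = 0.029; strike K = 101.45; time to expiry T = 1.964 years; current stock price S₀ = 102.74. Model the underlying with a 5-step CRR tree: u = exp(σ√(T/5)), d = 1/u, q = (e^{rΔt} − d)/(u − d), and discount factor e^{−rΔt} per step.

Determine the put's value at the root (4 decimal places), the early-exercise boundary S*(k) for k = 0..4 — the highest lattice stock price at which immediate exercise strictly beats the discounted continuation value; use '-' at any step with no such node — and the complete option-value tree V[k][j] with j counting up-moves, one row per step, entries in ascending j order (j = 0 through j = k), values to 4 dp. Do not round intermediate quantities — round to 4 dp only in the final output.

price = 8.8687
boundary = - - 80.0587 70.6713 80.0587
tree:
8.8687
14.0529 4.1774
21.3913 7.4456 1.1884
30.7787 12.8907 2.4767 0.0000
39.0654 21.3913 5.1615 0.0000 0.0000
46.3804 30.7787 10.7569 0.0000 0.0000 0.0000

Δt=0.39280  u=1.13283  d=0.88274  q=0.51467  discount=0.98867
step 5 (expiry): payoffs max(K−S,0) = 46.3804 30.7787 10.7569 0.0000 0.0000 0.0000
step 4: (k=4,j=0): S=62.3846, (K−S)⁺=39.0654, hold=37.9163 ⇒ V=39.0654 exercise | (k=4,j=1): S=80.0587, (K−S)⁺=21.3913, hold=20.2422 ⇒ V=21.3913 exercise | (k=4,j=2): S=102.7400, (K−S)⁺=0.0000, hold=5.1615 ⇒ V=5.1615 continue | (k=4,j=3): S=131.8471, (K−S)⁺=0.0000, hold=0.0000 ⇒ V=0.0000 continue | (k=4,j=4): S=169.2005, (K−S)⁺=0.0000, hold=0.0000 ⇒ V=0.0000 continue  boundary S*=80.0587
step 3: (k=3,j=0): S=70.6713, (K−S)⁺=30.7787, hold=29.6296 ⇒ V=30.7787 exercise | (k=3,j=1): S=90.6931, (K−S)⁺=10.7569, hold=12.8907 ⇒ V=12.8907 continue | (k=3,j=2): S=116.3872, (K−S)⁺=0.0000, hold=2.4767 ⇒ V=2.4767 continue | (k=3,j=3): S=149.3607, (K−S)⁺=0.0000, hold=0.0000 ⇒ V=0.0000 continue  boundary S*=70.6713
step 2: (k=2,j=0): S=80.0587, (K−S)⁺=21.3913, hold=21.3280 ⇒ V=21.3913 exercise | (k=2,j=1): S=102.7400, (K−S)⁺=0.0000, hold=7.4456 ⇒ V=7.4456 continue | (k=2,j=2): S=131.8471, (K−S)⁺=0.0000, hold=1.1884 ⇒ V=1.1884 continue  boundary S*=80.0587
step 1: (k=1,j=0): S=90.6931, (K−S)⁺=10.7569, hold=14.0529 ⇒ V=14.0529 continue | (k=1,j=1): S=116.3872, (K−S)⁺=0.0000, hold=4.1774 ⇒ V=4.1774 continue  boundary S*=-
step 0: (k=0,j=0): S=102.7400, (K−S)⁺=0.0000, hold=8.8687 ⇒ V=8.8687 continue  boundary S*=-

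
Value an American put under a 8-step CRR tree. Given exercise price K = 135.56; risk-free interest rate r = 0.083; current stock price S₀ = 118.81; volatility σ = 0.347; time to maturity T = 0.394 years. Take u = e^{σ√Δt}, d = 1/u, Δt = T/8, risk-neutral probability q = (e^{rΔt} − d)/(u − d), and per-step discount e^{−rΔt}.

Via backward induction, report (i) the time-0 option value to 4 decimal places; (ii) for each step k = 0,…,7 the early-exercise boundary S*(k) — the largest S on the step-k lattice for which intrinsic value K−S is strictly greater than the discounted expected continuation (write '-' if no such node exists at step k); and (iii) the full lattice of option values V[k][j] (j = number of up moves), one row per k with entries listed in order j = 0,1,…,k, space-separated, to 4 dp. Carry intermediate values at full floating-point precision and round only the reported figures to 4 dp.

price = 19.1905
boundary = - - 101.8510 110.0042 101.8510 110.0042 118.8100 110.0042
tree:
19.1905
25.8731 12.8558
33.7090 18.4725 7.5051
41.2579 25.5558 11.7429 3.4502
48.2473 33.7090 17.7213 6.0320 0.9708
54.7187 41.2579 25.5558 10.2561 1.9786 0.0000
60.7104 48.2473 33.7090 16.7500 4.0326 0.0000 0.0000
66.2580 54.7187 41.2579 25.5558 8.2186 0.0000 0.0000 0.0000
71.3945 60.7104 48.2473 33.7090 16.7500 0.0000 0.0000 0.0000 0.0000

Δt=0.04925  u=1.08005  d=0.92588  q=0.50733  discount=0.99592
step 8 (expiry): payoffs max(K−S,0) = 71.3945 60.7104 48.2473 33.7090 16.7500 0.0000 0.0000 0.0000 0.0000
step 7: (k=7,j=0): S=69.3020, (K−S)⁺=66.2580, hold=65.7050 ⇒ V=66.2580 exercise | (k=7,j=1): S=80.8413, (K−S)⁺=54.7187, hold=54.1657 ⇒ V=54.7187 exercise | (k=7,j=2): S=94.3021, (K−S)⁺=41.2579, hold=40.7049 ⇒ V=41.2579 exercise | (k=7,j=3): S=110.0042, (K−S)⁺=25.5558, hold=25.0028 ⇒ V=25.5558 exercise | (k=7,j=4): S=128.3208, (K−S)⁺=7.2392, hold=8.2186 ⇒ V=8.2186 continue | (k=7,j=5): S=149.6872, (K−S)⁺=0.0000, hold=0.0000 ⇒ V=0.0000 continue | (k=7,j=6): S=174.6114, (K−S)⁺=0.0000, hold=0.0000 ⇒ V=0.0000 continue | (k=7,j=7): S=203.6856, (K−S)⁺=0.0000, hold=0.0000 ⇒ V=0.0000 continue  boundary S*=110.0042
step 6: (k=6,j=0): S=74.8496, (K−S)⁺=60.7104, hold=60.1574 ⇒ V=60.7104 exercise | (k=6,j=1): S=87.3127, (K−S)⁺=48.2473, hold=47.6943 ⇒ V=48.2473 exercise | (k=6,j=2): S=101.8510, (K−S)⁺=33.7090, hold=33.1560 ⇒ V=33.7090 exercise | (k=6,j=3): S=118.8100, (K−S)⁺=16.7500, hold=16.6918 ⇒ V=16.7500 exercise | (k=6,j=4): S=138.5928, (K−S)⁺=0.0000, hold=4.0326 ⇒ V=4.0326 continue | (k=6,j=5): S=161.6697, (K−S)⁺=0.0000, hold=0.0000 ⇒ V=0.0000 continue | (k=6,j=6): S=188.5890, (K−S)⁺=0.0000, hold=0.0000 ⇒ V=0.0000 continue  boundary S*=118.8100
step 5: (k=5,j=0): S=80.8413, (K−S)⁺=54.7187, hold=54.1657 ⇒ V=54.7187 exercise | (k=5,j=1): S=94.3021, (K−S)⁺=41.2579, hold=40.7049 ⇒ V=41.2579 exercise | (k=5,j=2): S=110.0042, (K−S)⁺=25.5558, hold=25.0028 ⇒ V=25.5558 exercise | (k=5,j=3): S=128.3208, (K−S)⁺=7.2392, hold=10.2561 ⇒ V=10.2561 continue | (k=5,j=4): S=149.6872, (K−S)⁺=0.0000, hold=1.9786 ⇒ V=1.9786 continue | (k=5,j=5): S=174.6114, (K−S)⁺=0.0000, hold=0.0000 ⇒ V=0.0000 continue  boundary S*=110.0042
step 4: (k=4,j=0): S=87.3127, (K−S)⁺=48.2473, hold=47.6943 ⇒ V=48.2473 exercise | (k=4,j=1): S=101.8510, (K−S)⁺=33.7090, hold=33.1560 ⇒ V=33.7090 exercise | (k=4,j=2): S=118.8100, (K−S)⁺=16.7500, hold=17.7213 ⇒ V=17.7213 continue | (k=4,j=3): S=138.5928, (K−S)⁺=0.0000, hold=6.0320 ⇒ V=6.0320 continue | (k=4,j=4): S=161.6697, (K−S)⁺=0.0000, hold=0.9708 ⇒ V=0.9708 continue  boundary S*=101.8510
step 3: (k=3,j=0): S=94.3021, (K−S)⁺=41.2579, hold=40.7049 ⇒ V=41.2579 exercise | (k=3,j=1): S=110.0042, (K−S)⁺=25.5558, hold=25.4936 ⇒ V=25.5558 exercise | (k=3,j=2): S=128.3208, (K−S)⁺=7.2392, hold=11.7429 ⇒ V=11.7429 continue | (k=3,j=3): S=149.6872, (K−S)⁺=0.0000, hold=3.4502 ⇒ V=3.4502 continue  boundary S*=110.0042
step 2: (k=2,j=0): S=101.8510, (K−S)⁺=33.7090, hold=33.1560 ⇒ V=33.7090 exercise | (k=2,j=1): S=118.8100, (K−S)⁺=16.7500, hold=18.4725 ⇒ V=18.4725 continue | (k=2,j=2): S=138.5928, (K−S)⁺=0.0000, hold=7.5051 ⇒ V=7.5051 continue  boundary S*=101.8510
step 1: (k=1,j=0): S=110.0042, (K−S)⁺=25.5558, hold=25.8731 ⇒ V=25.8731 continue | (k=1,j=1): S=128.3208, (K−S)⁺=7.2392, hold=12.8558 ⇒ V=12.8558 continue  boundary S*=-
step 0: (k=0,j=0): S=118.8100, (K−S)⁺=16.7500, hold=19.1905 ⇒ V=19.1905 continue  boundary S*=-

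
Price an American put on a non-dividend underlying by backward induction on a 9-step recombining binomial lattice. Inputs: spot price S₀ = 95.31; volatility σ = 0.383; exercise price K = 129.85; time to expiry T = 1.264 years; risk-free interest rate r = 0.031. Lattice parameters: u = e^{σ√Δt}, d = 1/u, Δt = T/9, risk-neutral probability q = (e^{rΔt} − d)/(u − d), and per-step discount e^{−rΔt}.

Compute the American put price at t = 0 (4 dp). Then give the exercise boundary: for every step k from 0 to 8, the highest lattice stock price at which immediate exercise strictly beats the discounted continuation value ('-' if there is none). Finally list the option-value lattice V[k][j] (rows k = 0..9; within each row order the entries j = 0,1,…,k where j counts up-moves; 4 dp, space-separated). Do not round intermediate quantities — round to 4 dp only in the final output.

price = 38.7749
boundary = - - 71.5266 61.9629 71.5266 82.5663 71.5266 82.5663 95.3100
tree:
38.7749
48.2211 28.8667
58.3234 37.6863 19.5491
67.8871 47.6756 27.1784 11.4396
76.1720 58.3234 36.5433 17.2530 5.2288
83.3491 67.8871 47.2837 25.2091 8.7677 1.4322
89.5667 76.1720 58.3234 35.3993 14.3693 2.7627 0.0000
94.9528 83.3491 67.8871 47.2837 22.8119 5.3292 0.0000 0.0000
99.6189 89.5667 76.1720 58.3234 34.5400 10.2798 0.0000 0.0000 0.0000
103.6610 94.9528 83.3491 67.8871 47.2837 19.8294 0.0000 0.0000 0.0000 0.0000

params: Δt=0.14044 u=1.15434 d=0.86629 q=0.47933 e^(-rΔt)=0.99566
t_9 payoffs: 103.6610 94.9528 83.3491 67.8871 47.2837 19.8294 0.0000 0.0000 0.0000 0.0000
t_8: node(8,0) S=30.2311 payoff=99.6189 vs cont=99.0547 → 99.6189 [stop]  node(8,1) S=40.2833 payoff=89.5667 vs cont=89.0025 → 89.5667 [stop]  node(8,2) S=53.6780 payoff=76.1720 vs cont=75.6079 → 76.1720 [stop]  node(8,3) S=71.5266 payoff=58.3234 vs cont=57.7593 → 58.3234 [stop]  node(8,4) S=95.3100 payoff=34.5400 vs cont=33.9759 → 34.5400 [stop]  node(8,5) S=127.0017 payoff=2.8483 vs cont=10.2798 → 10.2798 [wait]  node(8,6) S=169.2312 payoff=0.0000 vs cont=0.0000 → 0.0000 [wait]  node(8,7) S=225.5025 payoff=0.0000 vs cont=0.0000 → 0.0000 [wait]  node(8,8) S=300.4847 payoff=0.0000 vs cont=0.0000 → 0.0000 [wait]  ⇒ S*(8)=95.3100
t_7: node(7,0) S=34.8972 payoff=94.9528 vs cont=94.3887 → 94.9528 [stop]  node(7,1) S=46.5009 payoff=83.3491 vs cont=82.7850 → 83.3491 [stop]  node(7,2) S=61.9629 payoff=67.8871 vs cont=67.3230 → 67.8871 [stop]  node(7,3) S=82.5663 payoff=47.2837 vs cont=46.7196 → 47.2837 [stop]  node(7,4) S=110.0206 payoff=19.8294 vs cont=22.8119 → 22.8119 [wait]  node(7,5) S=146.6037 payoff=0.0000 vs cont=5.3292 → 5.3292 [wait]  node(7,6) S=195.3511 payoff=0.0000 vs cont=0.0000 → 0.0000 [wait]  node(7,7) S=260.3076 payoff=0.0000 vs cont=0.0000 → 0.0000 [wait]  ⇒ S*(7)=82.5663
t_6: node(6,0) S=40.2833 payoff=89.5667 vs cont=89.0025 → 89.5667 [stop]  node(6,1) S=53.6780 payoff=76.1720 vs cont=75.6079 → 76.1720 [stop]  node(6,2) S=71.5266 payoff=58.3234 vs cont=57.7593 → 58.3234 [stop]  node(6,3) S=95.3100 payoff=34.5400 vs cont=35.3993 → 35.3993 [wait]  node(6,4) S=127.0017 payoff=2.8483 vs cont=14.3693 → 14.3693 [wait]  node(6,5) S=169.2312 payoff=0.0000 vs cont=2.7627 → 2.7627 [wait]  node(6,6) S=225.5025 payoff=0.0000 vs cont=0.0000 → 0.0000 [wait]  ⇒ S*(6)=71.5266
t_5: node(5,0) S=46.5009 payoff=83.3491 vs cont=82.7850 → 83.3491 [stop]  node(5,1) S=61.9629 payoff=67.8871 vs cont=67.3230 → 67.8871 [stop]  node(5,2) S=82.5663 payoff=47.2837 vs cont=47.1296 → 47.2837 [stop]  node(5,3) S=110.0206 payoff=19.8294 vs cont=25.2091 → 25.2091 [wait]  node(5,4) S=146.6037 payoff=0.0000 vs cont=8.7677 → 8.7677 [wait]  node(5,5) S=195.3511 payoff=0.0000 vs cont=1.4322 → 1.4322 [wait]  ⇒ S*(5)=82.5663
t_4: node(4,0) S=53.6780 payoff=76.1720 vs cont=75.6079 → 76.1720 [stop]  node(4,1) S=71.5266 payoff=58.3234 vs cont=57.7593 → 58.3234 [stop]  node(4,2) S=95.3100 payoff=34.5400 vs cont=36.5433 → 36.5433 [wait]  node(4,3) S=127.0017 payoff=2.8483 vs cont=17.2530 → 17.2530 [wait]  node(4,4) S=169.2312 payoff=0.0000 vs cont=5.2288 → 5.2288 [wait]  ⇒ S*(4)=71.5266
t_3: node(3,0) S=61.9629 payoff=67.8871 vs cont=67.3230 → 67.8871 [stop]  node(3,1) S=82.5663 payoff=47.2837 vs cont=47.6756 → 47.6756 [wait]  node(3,2) S=110.0206 payoff=19.8294 vs cont=27.1784 → 27.1784 [wait]  node(3,3) S=146.6037 payoff=0.0000 vs cont=11.4396 → 11.4396 [wait]  ⇒ S*(3)=61.9629
t_2: node(2,0) S=71.5266 payoff=58.3234 vs cont=57.9464 → 58.3234 [stop]  node(2,1) S=95.3100 payoff=34.5400 vs cont=37.6863 → 37.6863 [wait]  node(2,2) S=127.0017 payoff=2.8483 vs cont=19.5491 → 19.5491 [wait]  ⇒ S*(2)=71.5266
t_1: node(1,0) S=82.5663 payoff=47.2837 vs cont=48.2211 → 48.2211 [wait]  node(1,1) S=110.0206 payoff=19.8294 vs cont=28.8667 → 28.8667 [wait]  ⇒ S*(1)=-
t_0: node(0,0) S=95.3100 payoff=34.5400 vs cont=38.7749 → 38.7749 [wait]  ⇒ S*(0)=-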